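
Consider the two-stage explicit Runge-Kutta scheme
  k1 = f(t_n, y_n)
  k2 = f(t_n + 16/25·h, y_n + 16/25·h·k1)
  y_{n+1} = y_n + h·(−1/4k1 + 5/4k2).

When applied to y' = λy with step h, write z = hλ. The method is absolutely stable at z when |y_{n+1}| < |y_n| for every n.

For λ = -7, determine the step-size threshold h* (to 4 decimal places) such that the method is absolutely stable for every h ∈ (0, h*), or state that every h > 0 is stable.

(-1.2500,0); λ=-7 ⇒ h* = (5/4)/7 = 0.1786.

On y'=λy, z=hλ:
  k1=λy_n ⇒ h·k1=z·y_n;  k2=λ(1+16/25z)y_n ⇒ h·k2=z(1+16/25z)y_n
  y_{n+1}/y_n = 1 − 1/4z + 5/4z(1+16/25z) = 1 + z + 4/5z²
  Hence R(z) = 1 + z + 4/5z².

Solve |R(x)|<1 on ℝ⁻.
x=-0.98: |R|=0.7883
R=1: x+4/5x²=0 ⇒ x=−5/4=-1.2500; min R=1−1/(4·4/5)=0.6875>−1
Confirm numerically:
  x=-0.777: |R|=0.70598 <1
  x=-0.751: |R|=0.70020 <1
  x=-0.576: |R|=0.68942 <1
  x=-0.573: |R|=0.68966 <1
  x=-1.792: |R|=1.77701 >1
  x=-1.617: |R|=1.47475 >1
  x=-1.476: |R|=1.26686 >1
So |R|<1 on (-1.2500, 0).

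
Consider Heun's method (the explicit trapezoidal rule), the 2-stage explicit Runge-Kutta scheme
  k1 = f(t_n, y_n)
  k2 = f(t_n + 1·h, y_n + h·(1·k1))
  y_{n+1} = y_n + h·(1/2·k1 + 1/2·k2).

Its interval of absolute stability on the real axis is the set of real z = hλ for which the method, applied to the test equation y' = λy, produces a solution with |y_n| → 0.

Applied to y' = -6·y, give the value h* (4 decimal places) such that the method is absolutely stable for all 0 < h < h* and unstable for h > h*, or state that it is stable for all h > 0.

On y'=λy, z=hλ:
  order 2, 2-stage ⇒ R(z)=1+z+z^2/2
  (e.g. R(-0.54)=0.60580, |R|=0.60580)

Find x<0 with |R(x)|<1.
x=-0.54: |R|=0.6058
|R(-2.37)|=1.4385 |R(-2.11)|=1.1160 |R(-0.91)|=0.5041
Bisect:
  x_lo=-2.8094 |R|=2.1370  x_hi=-0.2638 |R|=0.7710
  mid=-1.53660 |R|=0.64397 →hi
  mid=-2.17302 |R|=1.18799 →lo
  mid=-1.85481 |R|=0.86535 →hi
  mid=-2.01392 |R|=1.01401 →lo
  mid=-1.93436 |R|=0.93652 →hi
  mid=-1.97414 |R|=0.97447 →hi
  mid=-1.99403 |R|=0.99405 →hi
  mid=-2.00397 |R|=1.00398 →lo
  mid=-1.99900 |R|=0.99900 →hi
  ...
  [-2.00009,-1.99993] ⇒ x*=-2.0000
Interval (-2.0000, 0).

(-2.0000,0); λ=-6 ⇒ h* = 0.3333.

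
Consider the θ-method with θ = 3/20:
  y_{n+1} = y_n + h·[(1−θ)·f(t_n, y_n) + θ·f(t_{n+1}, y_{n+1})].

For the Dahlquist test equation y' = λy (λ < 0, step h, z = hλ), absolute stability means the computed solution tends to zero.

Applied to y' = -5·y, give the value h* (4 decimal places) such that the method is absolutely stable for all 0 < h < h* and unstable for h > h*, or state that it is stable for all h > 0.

(-2.8571,0); λ=-5 ⇒ h* = (20/7)/5 = 0.5714.

On y'=λy, z=hλ:
  y_{n+1} = y_n + z·[17/20·y_n + 3/20·y_{n+1}] ⇒ (1 − 3/20z)y_{n+1} = (1 + 17/20z)y_n
  R(z) = (1 + 17/20z)/(1 − 3/20z).

Solve |R(x)|<1 on ℝ⁻.
x=-0.78: |R|=0.3017
R=−1: 1+17/20x = −1+3/20x ⇒ -7/10x=2 ⇒ x=2/(-7/10)=-2.8571
Confirm numerically:
  x=-2.136: |R|=0.61769 <1
  x=-1.979: |R|=0.52601 <1
  x=-1.627: |R|=0.30783 <1
  x=-1.359: |R|=0.12888 <1
  x=-3.424: |R|=1.26216 >1
  x=-3.321: |R|=1.21673 >1
  x=-2.903: |R|=1.02236 >1
So |R|<1 on (-2.8571, 0).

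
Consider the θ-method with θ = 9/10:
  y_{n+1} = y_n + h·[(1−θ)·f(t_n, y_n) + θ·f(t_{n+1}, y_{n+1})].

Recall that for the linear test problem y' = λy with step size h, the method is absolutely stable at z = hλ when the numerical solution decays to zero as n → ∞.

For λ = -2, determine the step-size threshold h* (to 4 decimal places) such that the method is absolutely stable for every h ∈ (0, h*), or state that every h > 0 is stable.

(−∞, 0) — no finite endpoint. Any h>0 works for λ=-2.

On y'=λy, z=hλ:
  y_{n+1} = y_n + z·[1/10·y_n + 9/10·y_{n+1}] ⇒ (1 − 9/10z)y_{n+1} = (1 + 1/10z)y_n
  R(z) = (1 + 1/10z)/(1 − 9/10z).

Solve |R(x)|<1 on ℝ⁻.
x=-1.11: |R|=0.4447
x=-2: |R|=0.2857
x=-10: |R|=0.0000
x=-100: |R|=0.0989
θ=9/10≥1/2 ⇒ |1+1/10x|<|1−9/10x| ∀x<0 ⇒ stable on all of ℝ⁻.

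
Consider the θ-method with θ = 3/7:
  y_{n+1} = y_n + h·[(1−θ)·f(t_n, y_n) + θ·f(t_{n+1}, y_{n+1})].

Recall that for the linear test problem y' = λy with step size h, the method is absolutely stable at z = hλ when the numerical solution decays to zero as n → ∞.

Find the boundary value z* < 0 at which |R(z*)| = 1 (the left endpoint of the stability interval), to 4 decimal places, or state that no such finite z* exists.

Set f=λy, z=hλ:
  y_{n+1} = y_n + z·[4/7·y_n + 3/7·y_{n+1}] ⇒ (1 − 3/7z)y_{n+1} = (1 + 4/7z)y_n
  Hence R(z) = (1 + 4/7z)/(1 − 3/7z).

Solve |R(x)|<1 on ℝ⁻.
x=-0.69: |R|=0.4675
R=−1: 1+4/7x = −1+3/7x ⇒ -1/7x=2 ⇒ x=2/(-1/7)=-14.0000
Confirm numerically:
  x=-12.069: |R|=0.95531 <1
  x=-9.041: |R|=0.85467 <1
  x=-6.679: |R|=0.72922 <1
  x=-5.927: |R|=0.67423 <1
  x=-14.431: |R|=1.00857 >1
  x=-14.228: |R|=1.00459 >1
  x=-14.151: |R|=1.00305 >1
Stable set (-14.0000, 0).

z* = -14.0000.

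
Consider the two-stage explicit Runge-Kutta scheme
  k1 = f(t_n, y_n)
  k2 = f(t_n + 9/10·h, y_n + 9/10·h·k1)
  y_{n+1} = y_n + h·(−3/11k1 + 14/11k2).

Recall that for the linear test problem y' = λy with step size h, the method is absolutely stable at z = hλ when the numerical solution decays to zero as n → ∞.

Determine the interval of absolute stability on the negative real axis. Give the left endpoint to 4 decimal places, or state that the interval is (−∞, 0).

With y'=λy (z=hλ):
  k1=λy_n ⇒ h·k1=z·y_n;  k2=λ(1+9/10z)y_n ⇒ h·k2=z(1+9/10z)y_n
  y_{n+1}/y_n = 1 − 3/11z + 14/11z(1+9/10z) = 1 + z + 63/55z²
  ⇒ R(z) = 1 + z + 63/55z².

Solve |R(x)|<1 on ℝ⁻.
x=-0.52: |R|=0.7897
R=1: x+63/55x²=0 ⇒ x=−55/63=-0.8730; min R=1−1/(4·63/55)=0.7817>−1
Confirm numerically:
  x=-0.661: |R|=0.83947 <1
  x=-0.450: |R|=0.78195 <1
  x=-0.349: |R|=0.79052 <1
  x=-1.363: |R|=1.76499 >1
  x=-1.059: |R|=1.22561 >1
So |R|<1 on (-0.8730, 0).

z∈(-0.8730,0).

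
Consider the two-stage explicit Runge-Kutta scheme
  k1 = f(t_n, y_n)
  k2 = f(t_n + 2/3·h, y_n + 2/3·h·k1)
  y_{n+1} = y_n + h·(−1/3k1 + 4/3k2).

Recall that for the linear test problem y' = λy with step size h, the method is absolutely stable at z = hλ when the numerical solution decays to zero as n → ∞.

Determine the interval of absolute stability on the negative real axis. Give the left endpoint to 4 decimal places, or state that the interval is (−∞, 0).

(-1.1250, 0).

On y'=λy, z=hλ:
  k1=λy_n ⇒ h·k1=z·y_n;  k2=λ(1+2/3z)y_n ⇒ h·k2=z(1+2/3z)y_n
  y_{n+1}/y_n = 1 − 1/3z + 4/3z(1+2/3z) = 1 + z + 8/9z²
  so R(z) = 1 + z + 8/9z².

Need |R(x)|<1, x<0.
x=-0.44: |R|=0.7321
R=1: x+8/9x²=0 ⇒ x=−9/8=-1.1250; min R=1−1/(4·8/9)=0.7188>−1
Confirm numerically:
  x=-0.700: |R|=0.73556 <1
  x=-0.627: |R|=0.72245 <1
  x=-0.470: |R|=0.72636 <1
  x=-1.697: |R|=1.86283 >1
  x=-1.556: |R|=1.59612 >1
Interval (-1.1250, 0).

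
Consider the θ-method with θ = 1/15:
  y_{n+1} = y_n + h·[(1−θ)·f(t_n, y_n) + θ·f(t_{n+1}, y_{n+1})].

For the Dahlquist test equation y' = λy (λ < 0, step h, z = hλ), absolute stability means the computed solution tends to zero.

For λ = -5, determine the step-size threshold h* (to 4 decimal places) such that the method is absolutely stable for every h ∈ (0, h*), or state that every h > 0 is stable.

Set f=λy, z=hλ:
  y_{n+1} = y_n + z·[14/15·y_n + 1/15·y_{n+1}] ⇒ (1 − 1/15z)y_{n+1} = (1 + 14/15z)y_n
  R(z) = (1 + 14/15z)/(1 − 1/15z).

Find x<0 with |R(x)|<1.
x=-0.86: |R|=0.1866
R=−1: 1+14/15x = −1+1/15x ⇒ -13/15x=2 ⇒ x=2/(-13/15)=-2.3077
Confirm numerically:
  x=-1.886: |R|=0.67535 <1
  x=-1.721: |R|=0.54387 <1
  x=-1.396: |R|=0.27714 <1
  x=-0.933: |R|=0.12163 <1
  x=-2.811: |R|=1.36736 >1
  x=-2.769: |R|=1.33750 >1
  x=-2.709: |R|=1.29460 >1
Interval (-2.3077, 0).

(-2.3077,0); λ=-5 ⇒ h* = (30/13)/5 = 0.4615.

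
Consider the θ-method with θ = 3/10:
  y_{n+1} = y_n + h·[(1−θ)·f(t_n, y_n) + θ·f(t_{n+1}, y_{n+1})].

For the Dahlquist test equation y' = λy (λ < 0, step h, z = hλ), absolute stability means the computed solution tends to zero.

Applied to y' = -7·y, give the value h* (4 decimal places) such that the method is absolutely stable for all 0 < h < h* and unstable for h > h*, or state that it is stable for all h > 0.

With y'=λy (z=hλ):
  y_{n+1} = y_n + z·[7/10·y_n + 3/10·y_{n+1}] ⇒ (1 − 3/10z)y_{n+1} = (1 + 7/10z)y_n
  R(z) = (1 + 7/10z)/(1 − 3/10z).

Need |R(x)|<1, x<0.
x=-1.66: |R|=0.1081
R=−1: 1+7/10x = −1+3/10x ⇒ -2/5x=2 ⇒ x=2/(-2/5)=-5.0000
Confirm numerically:
  x=-4.602: |R|=0.93313 <1
  x=-4.278: |R|=0.87352 <1
  x=-3.531: |R|=0.71466 <1
  x=-5.541: |R|=1.08128 >1
  x=-5.029: |R|=1.00462 >1
Stable set (-5.0000, 0).

(-5.0000,0); λ=-7 ⇒ h* = (5)/7 = 0.7143.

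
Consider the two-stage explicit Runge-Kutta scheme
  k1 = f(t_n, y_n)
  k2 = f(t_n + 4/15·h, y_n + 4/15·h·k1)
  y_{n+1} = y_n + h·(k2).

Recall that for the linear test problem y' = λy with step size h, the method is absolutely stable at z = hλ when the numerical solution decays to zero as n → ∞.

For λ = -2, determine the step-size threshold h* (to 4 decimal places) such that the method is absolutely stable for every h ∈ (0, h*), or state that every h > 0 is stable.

Test eqn y'=λy, z=hλ:
  k1=λy_n ⇒ h·k1=z·y_n;  k2=λ(1+4/15z)y_n ⇒ h·k2=z(1+4/15z)y_n
  y_{n+1}/y_n = 1 + z(1+4/15z) = 1 + z + 4/15z²
  Hence R(z) = 1 + z + 4/15z².

Boundary: |R(x)|=1, x<0.
x=-1.39: |R|=0.1252
R=1: x+4/15x²=0 ⇒ x=−15/4=-3.7500; min R=1−1/(4·4/15)=0.0625>−1
Confirm numerically:
  x=-3.452: |R|=0.72568 <1
  x=-3.363: |R|=0.65294 <1
  x=-2.293: |R|=0.10909 <1
  x=-4.127: |R|=1.41490 >1
  x=-3.825: |R|=1.07650 >1
Stable set (-3.7500, 0).

(-3.7500,0); λ=-2 ⇒ h* = (15/4)/2 = 1.8750.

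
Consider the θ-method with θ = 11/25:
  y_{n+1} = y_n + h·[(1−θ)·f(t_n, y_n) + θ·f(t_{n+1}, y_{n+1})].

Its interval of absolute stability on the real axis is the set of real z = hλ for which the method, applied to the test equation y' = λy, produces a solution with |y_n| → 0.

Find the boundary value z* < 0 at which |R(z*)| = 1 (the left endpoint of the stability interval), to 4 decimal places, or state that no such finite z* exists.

left endpoint -16.6667.

Test eqn y'=λy, z=hλ:
  y_{n+1} = y_n + z·[14/25·y_n + 11/25·y_{n+1}] ⇒ (1 − 11/25z)y_{n+1} = (1 + 14/25z)y_n
  R(z) = (1 + 14/25z)/(1 − 11/25z).

Boundary: |R(x)|=1, x<0.
x=-0.88: |R|=0.3656
R=−1: 1+14/25x = −1+11/25x ⇒ -3/25x=2 ⇒ x=2/(-3/25)=-16.6667
Confirm numerically:
  x=-16.343: |R|=0.99526 <1
  x=-15.197: |R|=0.97706 <1
  x=-10.132: |R|=0.85633 <1
  x=-17.072: |R|=1.00571 >1
  x=-16.708: |R|=1.00059 >1
So |R|<1 on (-16.6667, 0).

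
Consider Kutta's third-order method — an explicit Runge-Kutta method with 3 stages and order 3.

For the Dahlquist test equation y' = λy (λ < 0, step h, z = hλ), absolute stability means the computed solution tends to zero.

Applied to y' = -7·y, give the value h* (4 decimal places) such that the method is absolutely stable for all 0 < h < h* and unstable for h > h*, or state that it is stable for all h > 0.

(-2.5127,0); λ=-7 ⇒ h* = 0.3590.

Test eqn y'=λy, z=hλ:
  order 3, 3-stage ⇒ R(z)=1+z+z^2/2+z^3/6
  (e.g. R(-1.57)=0.01747, |R|=0.01747)

Solve |R(x)|<1 on ℝ⁻.
x=-1.57: |R|=0.0175
|R(-2.25)|=0.6172 |R(-2.21)|=0.5669 |R(-1.45)|=0.0931
Bisect:
  x_lo=-3.4127 |R|=3.2137  x_hi=-0.1549 |R|=0.8565
  mid=-1.78377 |R|=0.13880 →hi
  mid=-2.59822 |R|=1.14616 →lo
  mid=-2.19099 |R|=0.54373 →hi
  mid=-2.39461 |R|=0.81604 →hi
  mid=-2.49641 |R|=0.97334 →hi
  mid=-2.54731 |R|=1.05775 →lo
  mid=-2.52186 |R|=1.01505 →lo
  mid=-2.50914 |R|=0.99408 →hi
  mid=-2.51550 |R|=1.00453 →lo
  ...
  [-2.51291,-2.51272] ⇒ x*=-2.5127
So |R|<1 on (-2.5127, 0).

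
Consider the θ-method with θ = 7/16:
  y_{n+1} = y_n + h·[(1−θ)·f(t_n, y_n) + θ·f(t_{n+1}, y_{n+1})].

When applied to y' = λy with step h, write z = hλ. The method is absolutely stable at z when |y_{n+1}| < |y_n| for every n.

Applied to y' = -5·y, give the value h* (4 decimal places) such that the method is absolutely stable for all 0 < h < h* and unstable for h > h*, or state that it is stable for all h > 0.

(-16.0000,0); λ=-5 ⇒ h* = (16)/5 = 3.2000.

With y'=λy (z=hλ):
  y_{n+1} = y_n + z·[9/16·y_n + 7/16·y_{n+1}] ⇒ (1 − 7/16z)y_{n+1} = (1 + 9/16z)y_n
  Hence R(z) = (1 + 9/16z)/(1 − 7/16z).

Solve |R(x)|<1 on ℝ⁻.
x=-0.6: |R|=0.5248
R=−1: 1+9/16x = −1+7/16x ⇒ -1/8x=2 ⇒ x=2/(-1/8)=-16.0000
Confirm numerically:
  x=-13.713: |R|=0.95916 <1
  x=-9.812: |R|=0.85386 <1
  x=-8.928: |R|=0.81981 <1
  x=-16.500: |R|=1.00760 >1
  x=-16.413: |R|=1.00631 >1
  x=-16.080: |R|=1.00124 >1
So |R|<1 on (-16.0000, 0).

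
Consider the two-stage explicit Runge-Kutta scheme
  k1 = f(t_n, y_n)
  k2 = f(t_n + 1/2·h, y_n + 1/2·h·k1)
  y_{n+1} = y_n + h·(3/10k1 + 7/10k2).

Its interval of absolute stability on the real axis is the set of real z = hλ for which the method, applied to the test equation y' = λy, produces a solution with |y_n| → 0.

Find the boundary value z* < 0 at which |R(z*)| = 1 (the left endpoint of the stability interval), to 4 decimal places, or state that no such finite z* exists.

On y'=λy, z=hλ:
  k1=λy_n ⇒ h·k1=z·y_n;  k2=λ(1+1/2z)y_n ⇒ h·k2=z(1+1/2z)y_n
  y_{n+1}/y_n = 1 + 3/10z + 7/10z(1+1/2z) = 1 + z + 7/20z²
  ⇒ R(z) = 1 + z + 7/20z².

Boundary: |R(x)|=1, x<0.
x=-1.78: |R|=0.3289
R=1: x+7/20x²=0 ⇒ x=−20/7=-2.8571; min R=1−1/(4·7/20)=0.2857>−1
Confirm numerically:
  x=-2.421: |R|=0.63043 <1
  x=-2.373: |R|=0.59790 <1
  x=-1.669: |R|=0.30595 <1
  x=-2.926: |R|=1.07052 >1
  x=-2.908: |R|=1.05176 >1
So |R|<1 on (-2.8571, 0).

z* = -2.8571.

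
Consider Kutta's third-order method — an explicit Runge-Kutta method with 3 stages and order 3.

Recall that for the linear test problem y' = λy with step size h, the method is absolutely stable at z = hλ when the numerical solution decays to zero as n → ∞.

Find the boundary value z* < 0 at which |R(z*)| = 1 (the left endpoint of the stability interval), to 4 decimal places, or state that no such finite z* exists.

left endpoint -2.5127.

On y'=λy, z=hλ:
  order 3, 3-stage ⇒ R(z)=1+z+z^2/2+z^3/6
  (e.g. R(-0.31)=0.73308, |R|=0.73308)

Need |R(x)|<1, x<0.
x=-0.31: |R|=0.7331
|R(-2.9)|=1.7598 |R(-1.87)|=0.2114 |R(-1.31)|=0.1734
Bisect:
  x_lo=-3.1703 |R|=2.4557  x_hi=-0.3305 |R|=0.7181
  mid=-1.75040 |R|=0.11229 →hi
  mid=-2.46037 |R|=0.91593 →hi
  mid=-2.81535 |R|=1.57143 →lo
  mid=-2.63786 |R|=1.21788 →lo
  mid=-2.54911 |R|=1.06081 →lo
  mid=-2.50474 |R|=0.98689 →hi
  mid=-2.52693 |R|=1.02347 →lo
  mid=-2.51583 |R|=1.00509 →lo
  mid=-2.51029 |R|=0.99596 →hi
  mid=-2.51306 |R|=1.00052 →lo
  ...
  [-2.51289,-2.51271] ⇒ x*=-2.5127
Stable set (-2.5127, 0).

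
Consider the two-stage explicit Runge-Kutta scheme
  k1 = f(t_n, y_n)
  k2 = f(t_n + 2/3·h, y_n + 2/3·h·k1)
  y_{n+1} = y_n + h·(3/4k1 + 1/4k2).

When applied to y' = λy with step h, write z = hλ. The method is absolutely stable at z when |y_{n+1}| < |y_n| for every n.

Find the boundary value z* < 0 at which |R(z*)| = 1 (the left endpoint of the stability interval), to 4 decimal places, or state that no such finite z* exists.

left endpoint -6.0000.

On y'=λy, z=hλ:
  k1=λy_n ⇒ h·k1=z·y_n;  k2=λ(1+2/3z)y_n ⇒ h·k2=z(1+2/3z)y_n
  y_{n+1}/y_n = 1 + 3/4z + 1/4z(1+2/3z) = 1 + z + 1/6z²
  ⇒ R(z) = 1 + z + 1/6z².

Solve |R(x)|<1 on ℝ⁻.
x=-0.43: |R|=0.6008
R=1: x+1/6x²=0 ⇒ x=−6=-6.0000; min R=1−1/(4·1/6)=-0.5000>−1
Confirm numerically:
  x=-5.313: |R|=0.39166 <1
  x=-4.898: |R|=0.10040 <1
  x=-2.592: |R|=0.47226 <1
  x=-6.432: |R|=1.46310 >1
  x=-6.375: |R|=1.39844 >1
  x=-6.310: |R|=1.32602 >1
Interval (-6.0000, 0).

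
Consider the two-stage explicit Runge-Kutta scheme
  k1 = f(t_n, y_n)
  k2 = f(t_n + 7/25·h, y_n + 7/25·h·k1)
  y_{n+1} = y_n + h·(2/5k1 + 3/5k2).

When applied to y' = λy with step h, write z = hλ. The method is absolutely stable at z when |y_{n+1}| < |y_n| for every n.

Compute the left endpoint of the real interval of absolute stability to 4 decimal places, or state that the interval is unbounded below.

Set f=λy, z=hλ:
  k1=λy_n ⇒ h·k1=z·y_n;  k2=λ(1+7/25z)y_n ⇒ h·k2=z(1+7/25z)y_n
  y_{n+1}/y_n = 1 + 2/5z + 3/5z(1+7/25z) = 1 + z + 21/125z²
  ⇒ R(z) = 1 + z + 21/125z².

Find x<0 with |R(x)|<1.
x=-0.88: |R|=0.2501
R=1: x+21/125x²=0 ⇒ x=−125/21=-5.9524; min R=1−1/(4·21/125)=-0.4881>−1
Confirm numerically:
  x=-5.597: |R|=0.66584 <1
  x=-4.315: |R|=0.18697 <1
  x=-4.310: |R|=0.18922 <1
  x=-6.132: |R|=1.18504 >1
  x=-6.112: |R|=1.16390 >1
Stable set (-5.9524, 0).

left endpoint -5.9524.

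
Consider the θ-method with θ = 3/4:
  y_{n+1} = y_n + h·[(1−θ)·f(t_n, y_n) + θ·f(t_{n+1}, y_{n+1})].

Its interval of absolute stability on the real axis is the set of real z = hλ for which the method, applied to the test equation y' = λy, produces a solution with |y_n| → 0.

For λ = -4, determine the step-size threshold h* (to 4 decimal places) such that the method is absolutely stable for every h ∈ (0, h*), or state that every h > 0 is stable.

(−∞, 0) — no finite endpoint. Any h>0 works for λ=-4.

With y'=λy (z=hλ):
  y_{n+1} = y_n + z·[1/4·y_n + 3/4·y_{n+1}] ⇒ (1 − 3/4z)y_{n+1} = (1 + 1/4z)y_n
  ⇒ R(z) = (1 + 1/4z)/(1 − 3/4z).

Need |R(x)|<1, x<0.
x=-1.79: |R|=0.2359
x=-2: |R|=0.2000
x=-10: |R|=0.1765
x=-100: |R|=0.3158
θ=3/4≥1/2 ⇒ |1+1/4x|<|1−3/4x| ∀x<0 ⇒ interval (−∞,0).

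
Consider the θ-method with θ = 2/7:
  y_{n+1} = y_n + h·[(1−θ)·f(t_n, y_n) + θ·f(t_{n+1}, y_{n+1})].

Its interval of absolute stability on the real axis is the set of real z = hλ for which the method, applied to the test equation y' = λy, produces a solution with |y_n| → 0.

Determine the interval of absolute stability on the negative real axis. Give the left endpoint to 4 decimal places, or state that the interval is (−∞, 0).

Test eqn y'=λy, z=hλ:
  y_{n+1} = y_n + z·[5/7·y_n + 2/7·y_{n+1}] ⇒ (1 − 2/7z)y_{n+1} = (1 + 5/7z)y_n
  so R(z) = (1 + 5/7z)/(1 − 2/7z).

Find x<0 with |R(x)|<1.
x=-0.72: |R|=0.4028
R=−1: 1+5/7x = −1+2/7x ⇒ -3/7x=2 ⇒ x=2/(-3/7)=-4.6667
Confirm numerically:
  x=-3.996: |R|=0.86580 <1
  x=-3.839: |R|=0.83084 <1
  x=-3.519: |R|=0.75474 <1
  x=-1.906: |R|=0.23400 <1
  x=-5.263: |R|=1.10208 >1
  x=-4.781: |R|=1.02071 >1
So |R|<1 on (-4.6667, 0).

(-4.6667, 0).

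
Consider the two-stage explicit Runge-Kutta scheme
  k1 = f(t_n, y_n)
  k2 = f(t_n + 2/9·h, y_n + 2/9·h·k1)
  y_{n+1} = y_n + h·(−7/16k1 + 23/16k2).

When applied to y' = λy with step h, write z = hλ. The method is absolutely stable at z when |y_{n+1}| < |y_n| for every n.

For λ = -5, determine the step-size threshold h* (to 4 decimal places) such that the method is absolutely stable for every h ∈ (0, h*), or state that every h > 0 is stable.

Test eqn y'=λy, z=hλ:
  k1=λy_n ⇒ h·k1=z·y_n;  k2=λ(1+2/9z)y_n ⇒ h·k2=z(1+2/9z)y_n
  y_{n+1}/y_n = 1 − 7/16z + 23/16z(1+2/9z) = 1 + z + 23/72z²
  Hence R(z) = 1 + z + 23/72z².

Solve |R(x)|<1 on ℝ⁻.
x=-1.12: |R|=0.2807
R=1: x+23/72x²=0 ⇒ x=−72/23=-3.1304; min R=1−1/(4·23/72)=0.2174>−1
Confirm numerically:
  x=-2.427: |R|=0.45463 <1
  x=-2.365: |R|=0.42172 <1
  x=-1.655: |R|=0.21997 <1
  x=-3.701: |R|=1.67456 >1
  x=-3.627: |R|=1.57533 >1
  x=-3.152: |R|=1.02171 >1
Interval (-3.1304, 0).

(-3.1304,0); λ=-5 ⇒ h* = (72/23)/5 = 0.6261.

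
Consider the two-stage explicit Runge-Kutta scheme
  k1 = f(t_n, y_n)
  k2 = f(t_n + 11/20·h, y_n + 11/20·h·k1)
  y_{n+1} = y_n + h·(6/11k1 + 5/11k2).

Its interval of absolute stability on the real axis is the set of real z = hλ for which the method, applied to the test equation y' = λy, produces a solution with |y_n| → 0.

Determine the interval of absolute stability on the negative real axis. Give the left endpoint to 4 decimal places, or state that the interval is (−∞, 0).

(-4.0000, 0).

On y'=λy, z=hλ:
  k1=λy_n ⇒ h·k1=z·y_n;  k2=λ(1+11/20z)y_n ⇒ h·k2=z(1+11/20z)y_n
  y_{n+1}/y_n = 1 + 6/11z + 5/11z(1+11/20z) = 1 + z + 1/4z²
  R(z) = 1 + z + 1/4z².

Find x<0 with |R(x)|<1.
x=-1.44: |R|=0.0784
R=1: x+1/4x²=0 ⇒ x=−4=-4.0000; min R=1−1/(4·1/4)=0.0000>−1
Confirm numerically:
  x=-2.787: |R|=0.15484 <1
  x=-2.152: |R|=0.00578 <1
  x=-1.725: |R|=0.01891 <1
  x=-4.545: |R|=1.61926 >1
  x=-4.465: |R|=1.51906 >1
  x=-4.092: |R|=1.09412 >1
Stable set (-4.0000, 0).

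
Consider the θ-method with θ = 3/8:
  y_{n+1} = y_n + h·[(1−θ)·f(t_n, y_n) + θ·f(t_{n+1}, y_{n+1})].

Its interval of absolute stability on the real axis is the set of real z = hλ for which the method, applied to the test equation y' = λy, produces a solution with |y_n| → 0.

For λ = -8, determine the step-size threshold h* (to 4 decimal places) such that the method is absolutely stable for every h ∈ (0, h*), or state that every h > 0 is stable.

On y'=λy, z=hλ:
  y_{n+1} = y_n + z·[5/8·y_n + 3/8·y_{n+1}] ⇒ (1 − 3/8z)y_{n+1} = (1 + 5/8z)y_n
  ⇒ R(z) = (1 + 5/8z)/(1 − 3/8z).

Solve |R(x)|<1 on ℝ⁻.
x=-1.79: |R|=0.0711
R=−1: 1+5/8x = −1+3/8x ⇒ -1/4x=2 ⇒ x=2/(-1/4)=-8.0000
Confirm numerically:
  x=-6.229: |R|=0.86728 <1
  x=-3.757: |R|=0.55965 <1
  x=-3.493: |R|=0.51220 <1
  x=-3.300: |R|=0.47486 <1
  x=-8.422: |R|=1.02537 >1
  x=-8.251: |R|=1.01533 >1
  x=-8.204: |R|=1.01251 >1
Stable set (-8.0000, 0).

(-8.0000,0); λ=-8 ⇒ h* = (8)/8 = 1.0000.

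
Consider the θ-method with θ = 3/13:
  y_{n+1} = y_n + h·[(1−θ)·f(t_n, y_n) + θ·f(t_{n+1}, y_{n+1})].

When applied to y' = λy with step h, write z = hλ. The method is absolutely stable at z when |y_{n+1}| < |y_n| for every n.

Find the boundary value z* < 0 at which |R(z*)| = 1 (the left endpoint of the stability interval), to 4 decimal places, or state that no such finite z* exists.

On y'=λy, z=hλ:
  y_{n+1} = y_n + z·[10/13·y_n + 3/13·y_{n+1}] ⇒ (1 − 3/13z)y_{n+1} = (1 + 10/13z)y_n
  so R(z) = (1 + 10/13z)/(1 − 3/13z).

Boundary: |R(x)|=1, x<0.
x=-1.1: |R|=0.1227
R=−1: 1+10/13x = −1+3/13x ⇒ -7/13x=2 ⇒ x=2/(-7/13)=-3.7143
Confirm numerically:
  x=-2.209: |R|=0.46314 <1
  x=-2.115: |R|=0.42130 <1
  x=-1.636: |R|=0.18763 <1
  x=-3.839: |R|=1.03561 >1
  x=-3.743: |R|=1.00830 >1
Stable set (-3.7143, 0).

left endpoint -3.7143.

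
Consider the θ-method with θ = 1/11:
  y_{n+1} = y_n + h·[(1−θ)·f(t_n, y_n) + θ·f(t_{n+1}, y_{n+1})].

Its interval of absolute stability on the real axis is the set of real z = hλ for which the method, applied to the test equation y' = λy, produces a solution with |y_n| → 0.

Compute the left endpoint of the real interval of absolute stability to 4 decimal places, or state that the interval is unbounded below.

With y'=λy (z=hλ):
  y_{n+1} = y_n + z·[10/11·y_n + 1/11·y_{n+1}] ⇒ (1 − 1/11z)y_{n+1} = (1 + 10/11z)y_n
  ⇒ R(z) = (1 + 10/11z)/(1 − 1/11z).

Boundary: |R(x)|=1, x<0.
x=-0.96: |R|=0.1171
R=−1: 1+10/11x = −1+1/11x ⇒ -9/11x=2 ⇒ x=2/(-9/11)=-2.4444
Confirm numerically:
  x=-1.901: |R|=0.62088 <1
  x=-1.845: |R|=0.57999 <1
  x=-1.588: |R|=0.38767 <1
  x=-3.011: |R|=1.36393 >1
  x=-2.600: |R|=1.10294 >1
Stable set (-2.4444, 0).

z* = -2.4444.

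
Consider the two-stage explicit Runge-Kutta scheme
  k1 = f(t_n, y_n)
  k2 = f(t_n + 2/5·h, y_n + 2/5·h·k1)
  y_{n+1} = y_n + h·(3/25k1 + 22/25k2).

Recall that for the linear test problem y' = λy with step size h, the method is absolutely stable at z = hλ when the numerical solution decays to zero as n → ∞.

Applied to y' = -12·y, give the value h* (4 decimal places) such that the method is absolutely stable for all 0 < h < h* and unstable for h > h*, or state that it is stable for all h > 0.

Test eqn y'=λy, z=hλ:
  k1=λy_n ⇒ h·k1=z·y_n;  k2=λ(1+2/5z)y_n ⇒ h·k2=z(1+2/5z)y_n
  y_{n+1}/y_n = 1 + 3/25z + 22/25z(1+2/5z) = 1 + z + 44/125z²
  R(z) = 1 + z + 44/125z².

Boundary: |R(x)|=1, x<0.
x=-0.92: |R|=0.3779
R=1: x+44/125x²=0 ⇒ x=−125/44=-2.8409; min R=1−1/(4·44/125)=0.2898>−1
Confirm numerically:
  x=-2.544: |R|=0.73412 <1
  x=-1.759: |R|=0.33012 <1
  x=-1.397: |R|=0.28997 <1
  x=-1.183: |R|=0.30962 <1
  x=-3.349: |R|=1.59896 >1
  x=-3.329: |R|=1.57195 >1
  x=-3.066: |R|=1.24293 >1
Stable set (-2.8409, 0).

(-2.8409,0); λ=-12 ⇒ h* = (125/44)/12 = 0.2367.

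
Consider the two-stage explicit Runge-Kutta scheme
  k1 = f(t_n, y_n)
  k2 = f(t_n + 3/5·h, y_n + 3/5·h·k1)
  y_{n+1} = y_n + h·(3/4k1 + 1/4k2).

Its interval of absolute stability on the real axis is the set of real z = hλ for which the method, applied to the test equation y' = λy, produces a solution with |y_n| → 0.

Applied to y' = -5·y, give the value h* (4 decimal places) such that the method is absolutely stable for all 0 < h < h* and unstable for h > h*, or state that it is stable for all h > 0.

Test eqn y'=λy, z=hλ:
  k1=λy_n ⇒ h·k1=z·y_n;  k2=λ(1+3/5z)y_n ⇒ h·k2=z(1+3/5z)y_n
  y_{n+1}/y_n = 1 + 3/4z + 1/4z(1+3/5z) = 1 + z + 3/20z²
  R(z) = 1 + z + 3/20z².

Need |R(x)|<1, x<0.
x=-1.23: |R|=0.0031
R=1: x+3/20x²=0 ⇒ x=−20/3=-6.6667; min R=1−1/(4·3/20)=-0.6667>−1
Confirm numerically:
  x=-6.593: |R|=0.92715 <1
  x=-6.074: |R|=0.46002 <1
  x=-4.846: |R|=0.32344 <1
  x=-3.952: |R|=0.60925 <1
  x=-7.071: |R|=1.42886 >1
  x=-6.986: |R|=1.33463 >1
  x=-6.903: |R|=1.24471 >1
So |R|<1 on (-6.6667, 0).

(-6.6667,0); λ=-5 ⇒ h* = (20/3)/5 = 1.3333.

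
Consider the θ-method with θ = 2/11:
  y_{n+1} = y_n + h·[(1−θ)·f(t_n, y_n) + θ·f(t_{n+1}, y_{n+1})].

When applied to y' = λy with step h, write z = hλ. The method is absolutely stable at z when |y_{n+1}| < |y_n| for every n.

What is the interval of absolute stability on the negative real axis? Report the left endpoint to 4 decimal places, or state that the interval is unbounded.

Set f=λy, z=hλ:
  y_{n+1} = y_n + z·[9/11·y_n + 2/11·y_{n+1}] ⇒ (1 − 2/11z)y_{n+1} = (1 + 9/11z)y_n
  ⇒ R(z) = (1 + 9/11z)/(1 − 2/11z).

Solve |R(x)|<1 on ℝ⁻.
x=-1.59: |R|=0.2334
R=−1: 1+9/11x = −1+2/11x ⇒ -7/11x=2 ⇒ x=2/(-7/11)=-3.1429
Confirm numerically:
  x=-2.253: |R|=0.59828 <1
  x=-2.108: |R|=0.52392 <1
  x=-1.952: |R|=0.44069 <1
  x=-1.756: |R|=0.33104 <1
  x=-3.662: |R|=1.19832 >1
  x=-3.190: |R|=1.01899 >1
Stable set (-3.1429, 0).

(-3.1429, 0).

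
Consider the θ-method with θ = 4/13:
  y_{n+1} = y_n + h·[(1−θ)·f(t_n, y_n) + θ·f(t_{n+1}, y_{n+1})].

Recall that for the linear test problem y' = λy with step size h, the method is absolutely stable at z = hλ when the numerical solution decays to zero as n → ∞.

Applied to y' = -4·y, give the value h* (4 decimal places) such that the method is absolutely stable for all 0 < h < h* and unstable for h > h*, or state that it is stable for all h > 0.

(-5.2000,0); λ=-4 ⇒ h* = (26/5)/4 = 1.3000.

With y'=λy (z=hλ):
  y_{n+1} = y_n + z·[9/13·y_n + 4/13·y_{n+1}] ⇒ (1 − 4/13z)y_{n+1} = (1 + 9/13z)y_n
  R(z) = (1 + 9/13z)/(1 − 4/13z).

Boundary: |R(x)|=1, x<0.
x=-0.99: |R|=0.2412
R=−1: 1+9/13x = −1+4/13x ⇒ -5/13x=2 ⇒ x=2/(-5/13)=-5.2000
Confirm numerically:
  x=-3.902: |R|=0.77314 <1
  x=-3.387: |R|=0.65854 <1
  x=-2.712: |R|=0.47836 <1
  x=-2.595: |R|=0.44290 <1
  x=-5.373: |R|=1.02508 >1
  x=-5.304: |R|=1.01520 >1
So |R|<1 on (-5.2000, 0).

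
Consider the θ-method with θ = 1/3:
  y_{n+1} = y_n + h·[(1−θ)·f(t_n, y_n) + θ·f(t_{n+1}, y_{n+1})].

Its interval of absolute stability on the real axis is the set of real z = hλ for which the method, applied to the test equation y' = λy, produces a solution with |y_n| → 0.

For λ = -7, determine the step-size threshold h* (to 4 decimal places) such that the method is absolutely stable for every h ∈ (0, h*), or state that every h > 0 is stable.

Set f=λy, z=hλ:
  y_{n+1} = y_n + z·[2/3·y_n + 1/3·y_{n+1}] ⇒ (1 − 1/3z)y_{n+1} = (1 + 2/3z)y_n
  so R(z) = (1 + 2/3z)/(1 − 1/3z).

Need |R(x)|<1, x<0.
x=-1.15: |R|=0.1687
R=−1: 1+2/3x = −1+1/3x ⇒ -1/3x=2 ⇒ x=2/(-1/3)=-6.0000
Confirm numerically:
  x=-5.780: |R|=0.97494 <1
  x=-5.061: |R|=0.88351 <1
  x=-3.472: |R|=0.60939 <1
  x=-6.431: |R|=1.04570 >1
  x=-6.377: |R|=1.04020 >1
  x=-6.125: |R|=1.01370 >1
So |R|<1 on (-6.0000, 0).

(-6.0000,0); λ=-7 ⇒ h* = (6)/7 = 0.8571.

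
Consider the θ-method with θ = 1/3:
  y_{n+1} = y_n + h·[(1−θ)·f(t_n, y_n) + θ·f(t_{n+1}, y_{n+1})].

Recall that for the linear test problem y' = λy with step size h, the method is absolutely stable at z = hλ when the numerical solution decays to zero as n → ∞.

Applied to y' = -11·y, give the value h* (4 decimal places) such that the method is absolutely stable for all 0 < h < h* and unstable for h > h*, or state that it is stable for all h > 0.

On y'=λy, z=hλ:
  y_{n+1} = y_n + z·[2/3·y_n + 1/3·y_{n+1}] ⇒ (1 − 1/3z)y_{n+1} = (1 + 2/3z)y_n
  so R(z) = (1 + 2/3z)/(1 − 1/3z).

Need |R(x)|<1, x<0.
x=-0.43: |R|=0.6239
R=−1: 1+2/3x = −1+1/3x ⇒ -1/3x=2 ⇒ x=2/(-1/3)=-6.0000
Confirm numerically:
  x=-5.202: |R|=0.90271 <1
  x=-5.111: |R|=0.89040 <1
  x=-4.001: |R|=0.71447 <1
  x=-2.898: |R|=0.47406 <1
  x=-6.549: |R|=1.05749 >1
  x=-6.521: |R|=1.05472 >1
  x=-6.418: |R|=1.04438 >1
So |R|<1 on (-6.0000, 0).

(-6.0000,0); λ=-11 ⇒ h* = (6)/11 = 0.5455.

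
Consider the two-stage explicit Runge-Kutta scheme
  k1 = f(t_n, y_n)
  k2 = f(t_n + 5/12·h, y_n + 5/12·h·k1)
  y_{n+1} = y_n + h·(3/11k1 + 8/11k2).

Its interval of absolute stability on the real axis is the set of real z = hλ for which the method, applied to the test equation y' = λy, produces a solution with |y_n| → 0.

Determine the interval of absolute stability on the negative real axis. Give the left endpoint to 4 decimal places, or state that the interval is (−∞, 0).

With y'=λy (z=hλ):
  k1=λy_n ⇒ h·k1=z·y_n;  k2=λ(1+5/12z)y_n ⇒ h·k2=z(1+5/12z)y_n
  y_{n+1}/y_n = 1 + 3/11z + 8/11z(1+5/12z) = 1 + z + 10/33z²
  Hence R(z) = 1 + z + 10/33z².

Need |R(x)|<1, x<0.
x=-0.7: |R|=0.4485
R=1: x+10/33x²=0 ⇒ x=−33/10=-3.3000; min R=1−1/(4·10/33)=0.1750>−1
Confirm numerically:
  x=-2.908: |R|=0.65456 <1
  x=-2.868: |R|=0.62455 <1
  x=-2.342: |R|=0.32011 <1
  x=-1.422: |R|=0.19075 <1
  x=-3.816: |R|=1.59668 >1
  x=-3.351: |R|=1.05179 >1
Stable set (-3.3000, 0).

z∈(-3.3000,0).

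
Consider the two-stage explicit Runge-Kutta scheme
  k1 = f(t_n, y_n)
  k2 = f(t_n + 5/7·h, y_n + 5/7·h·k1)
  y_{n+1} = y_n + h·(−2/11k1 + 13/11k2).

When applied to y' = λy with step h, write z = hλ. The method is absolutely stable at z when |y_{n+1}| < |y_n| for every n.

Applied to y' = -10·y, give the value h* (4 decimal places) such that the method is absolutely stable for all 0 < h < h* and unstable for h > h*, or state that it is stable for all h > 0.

(-1.1846,0); λ=-10 ⇒ h* = (77/65)/10 = 0.1185.

Test eqn y'=λy, z=hλ:
  k1=λy_n ⇒ h·k1=z·y_n;  k2=λ(1+5/7z)y_n ⇒ h·k2=z(1+5/7z)y_n
  y_{n+1}/y_n = 1 − 2/11z + 13/11z(1+5/7z) = 1 + z + 65/77z²
  Hence R(z) = 1 + z + 65/77z².

Boundary: |R(x)|=1, x<0.
x=-0.68: |R|=0.7103
R=1: x+65/77x²=0 ⇒ x=−77/65=-1.1846; min R=1−1/(4·65/77)=0.7038>−1
Confirm numerically:
  x=-1.062: |R|=0.89008 <1
  x=-0.536: |R|=0.70652 <1
  x=-0.489: |R|=0.71286 <1
  x=-1.693: |R|=1.72656 >1
  x=-1.393: |R|=1.24504 >1
  x=-1.225: |R|=1.04176 >1
Interval (-1.1846, 0).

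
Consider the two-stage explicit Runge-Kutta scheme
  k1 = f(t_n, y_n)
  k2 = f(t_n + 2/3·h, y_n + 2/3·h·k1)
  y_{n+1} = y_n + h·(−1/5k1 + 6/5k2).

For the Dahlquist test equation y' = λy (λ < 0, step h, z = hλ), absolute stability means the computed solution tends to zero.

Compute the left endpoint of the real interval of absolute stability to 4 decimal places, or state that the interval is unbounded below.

left endpoint -1.2500.

Set f=λy, z=hλ:
  k1=λy_n ⇒ h·k1=z·y_n;  k2=λ(1+2/3z)y_n ⇒ h·k2=z(1+2/3z)y_n
  y_{n+1}/y_n = 1 − 1/5z + 6/5z(1+2/3z) = 1 + z + 4/5z²
  R(z) = 1 + z + 4/5z².

Boundary: |R(x)|=1, x<0.
x=-1.77: |R|=1.7363
R=1: x+4/5x²=0 ⇒ x=−5/4=-1.2500; min R=1−1/(4·4/5)=0.6875>−1
Confirm numerically:
  x=-0.985: |R|=0.79118 <1
  x=-0.682: |R|=0.69010 <1
  x=-0.581: |R|=0.68905 <1
  x=-1.744: |R|=1.68923 >1
  x=-1.643: |R|=1.51656 >1
  x=-1.532: |R|=1.34562 >1
Interval (-1.2500, 0).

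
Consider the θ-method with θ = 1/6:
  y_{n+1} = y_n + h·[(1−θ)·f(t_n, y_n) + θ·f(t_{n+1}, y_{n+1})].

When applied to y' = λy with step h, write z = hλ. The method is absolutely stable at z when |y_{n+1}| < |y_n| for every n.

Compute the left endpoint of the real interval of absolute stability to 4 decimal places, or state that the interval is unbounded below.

z* = -3.0000.

On y'=λy, z=hλ:
  y_{n+1} = y_n + z·[5/6·y_n + 1/6·y_{n+1}] ⇒ (1 − 1/6z)y_{n+1} = (1 + 5/6z)y_n
  R(z) = (1 + 5/6z)/(1 − 1/6z).

Find x<0 with |R(x)|<1.
x=-0.71: |R|=0.3651
R=−1: 1+5/6x = −1+1/6x ⇒ -2/3x=2 ⇒ x=2/(-2/3)=-3.0000
Confirm numerically:
  x=-2.879: |R|=0.94549 <1
  x=-2.165: |R|=0.59094 <1
  x=-1.486: |R|=0.19102 <1
  x=-1.294: |R|=0.06444 <1
  x=-3.502: |R|=1.21132 >1
  x=-3.313: |R|=1.13444 >1
Interval (-3.0000, 0).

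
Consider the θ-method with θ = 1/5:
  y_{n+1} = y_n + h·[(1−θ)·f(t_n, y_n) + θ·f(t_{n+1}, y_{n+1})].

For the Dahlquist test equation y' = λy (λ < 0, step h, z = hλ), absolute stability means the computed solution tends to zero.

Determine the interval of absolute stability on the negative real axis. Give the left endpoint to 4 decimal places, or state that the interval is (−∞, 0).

Test eqn y'=λy, z=hλ:
  y_{n+1} = y_n + z·[4/5·y_n + 1/5·y_{n+1}] ⇒ (1 − 1/5z)y_{n+1} = (1 + 4/5z)y_n
  ⇒ R(z) = (1 + 4/5z)/(1 − 1/5z).

Boundary: |R(x)|=1, x<0.
x=-1.68: |R|=0.2575
R=−1: 1+4/5x = −1+1/5x ⇒ -3/5x=2 ⇒ x=2/(-3/5)=-3.3333
Confirm numerically:
  x=-2.888: |R|=0.83063 <1
  x=-2.274: |R|=0.56310 <1
  x=-2.153: |R|=0.50496 <1
  x=-3.714: |R|=1.13105 >1
  x=-3.654: |R|=1.11116 >1
  x=-3.422: |R|=1.03158 >1
So |R|<1 on (-3.3333, 0).

z∈(-3.3333,0).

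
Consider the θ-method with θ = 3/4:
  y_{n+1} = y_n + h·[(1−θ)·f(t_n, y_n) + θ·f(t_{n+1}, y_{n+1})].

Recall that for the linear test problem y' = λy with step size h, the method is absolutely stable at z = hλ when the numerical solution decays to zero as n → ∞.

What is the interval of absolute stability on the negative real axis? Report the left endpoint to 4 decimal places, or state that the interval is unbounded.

With y'=λy (z=hλ):
  y_{n+1} = y_n + z·[1/4·y_n + 3/4·y_{n+1}] ⇒ (1 − 3/4z)y_{n+1} = (1 + 1/4z)y_n
  R(z) = (1 + 1/4z)/(1 − 3/4z).

Solve |R(x)|<1 on ℝ⁻.
x=-1.21: |R|=0.3657
x=-2: |R|=0.2000
x=-10: |R|=0.1765
x=-100: |R|=0.3158
θ=3/4≥1/2 ⇒ |1+1/4x|<|1−3/4x| ∀x<0 ⇒ interval (−∞,0).

interval (−∞, 0).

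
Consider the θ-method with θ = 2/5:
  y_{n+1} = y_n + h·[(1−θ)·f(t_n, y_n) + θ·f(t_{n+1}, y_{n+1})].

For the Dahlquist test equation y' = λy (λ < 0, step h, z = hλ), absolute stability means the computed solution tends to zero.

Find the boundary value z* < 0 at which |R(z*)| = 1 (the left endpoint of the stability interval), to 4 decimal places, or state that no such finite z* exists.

On y'=λy, z=hλ:
  y_{n+1} = y_n + z·[3/5·y_n + 2/5·y_{n+1}] ⇒ (1 − 2/5z)y_{n+1} = (1 + 3/5z)y_n
  R(z) = (1 + 3/5z)/(1 − 2/5z).

Solve |R(x)|<1 on ℝ⁻.
x=-1.26: |R|=0.1622
R=−1: 1+3/5x = −1+2/5x ⇒ -1/5x=2 ⇒ x=2/(-1/5)=-10.0000
Confirm numerically:
  x=-9.536: |R|=0.98072 <1
  x=-7.607: |R|=0.88162 <1
  x=-5.590: |R|=0.72744 <1
  x=-5.236: |R|=0.69209 <1
  x=-10.478: |R|=1.01842 >1
  x=-10.457: |R|=1.01764 >1
  x=-10.079: |R|=1.00314 >1
So |R|<1 on (-10.0000, 0).

z* = -10.0000.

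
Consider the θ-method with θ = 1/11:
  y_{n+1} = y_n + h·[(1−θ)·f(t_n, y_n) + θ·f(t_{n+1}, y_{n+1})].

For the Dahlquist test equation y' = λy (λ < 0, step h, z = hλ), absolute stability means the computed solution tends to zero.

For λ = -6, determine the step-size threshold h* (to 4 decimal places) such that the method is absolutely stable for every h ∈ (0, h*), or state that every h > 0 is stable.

Set f=λy, z=hλ:
  y_{n+1} = y_n + z·[10/11·y_n + 1/11·y_{n+1}] ⇒ (1 − 1/11z)y_{n+1} = (1 + 10/11z)y_n
  so R(z) = (1 + 10/11z)/(1 − 1/11z).

Find x<0 with |R(x)|<1.
x=-1.7: |R|=0.4724
R=−1: 1+10/11x = −1+1/11x ⇒ -9/11x=2 ⇒ x=2/(-9/11)=-2.4444
Confirm numerically:
  x=-1.387: |R|=0.23169 <1
  x=-1.187: |R|=0.07139 <1
  x=-1.046: |R|=0.04483 <1
  x=-3.038: |R|=1.38054 >1
  x=-2.797: |R|=1.22998 >1
  x=-2.619: |R|=1.11535 >1
So |R|<1 on (-2.4444, 0).

(-2.4444,0); λ=-6 ⇒ h* = (22/9)/6 = 0.4074.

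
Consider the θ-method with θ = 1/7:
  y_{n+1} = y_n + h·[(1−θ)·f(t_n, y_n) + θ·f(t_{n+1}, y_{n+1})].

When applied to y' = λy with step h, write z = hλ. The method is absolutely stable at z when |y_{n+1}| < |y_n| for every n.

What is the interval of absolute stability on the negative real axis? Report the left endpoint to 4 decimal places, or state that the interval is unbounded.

Set f=λy, z=hλ:
  y_{n+1} = y_n + z·[6/7·y_n + 1/7·y_{n+1}] ⇒ (1 − 1/7z)y_{n+1} = (1 + 6/7z)y_n
  ⇒ R(z) = (1 + 6/7z)/(1 − 1/7z).

Solve |R(x)|<1 on ℝ⁻.
x=-0.4: |R|=0.6216
R=−1: 1+6/7x = −1+1/7x ⇒ -5/7x=2 ⇒ x=2/(-5/7)=-2.8000
Confirm numerically:
  x=-2.581: |R|=0.88571 <1
  x=-1.720: |R|=0.38073 <1
  x=-1.239: |R|=0.05268 <1
  x=-3.381: |R|=1.27984 >1
  x=-2.924: |R|=1.06247 >1
Interval (-2.8000, 0).

z∈(-2.8000,0).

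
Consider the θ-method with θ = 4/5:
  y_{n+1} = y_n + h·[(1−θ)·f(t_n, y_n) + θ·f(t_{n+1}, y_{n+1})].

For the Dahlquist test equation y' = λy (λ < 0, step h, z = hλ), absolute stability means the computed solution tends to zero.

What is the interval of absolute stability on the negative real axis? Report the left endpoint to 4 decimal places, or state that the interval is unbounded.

On y'=λy, z=hλ:
  y_{n+1} = y_n + z·[1/5·y_n + 4/5·y_{n+1}] ⇒ (1 − 4/5z)y_{n+1} = (1 + 1/5z)y_n
  Hence R(z) = (1 + 1/5z)/(1 − 4/5z).

Find x<0 with |R(x)|<1.
x=-0.6: |R|=0.5946
x=-2: |R|=0.2308
x=-10: |R|=0.1111
x=-100: |R|=0.2346
θ=4/5≥1/2 ⇒ |1+1/5x|<|1−4/5x| ∀x<0 ⇒ unbounded interval.

(−∞, 0) — no finite endpoint.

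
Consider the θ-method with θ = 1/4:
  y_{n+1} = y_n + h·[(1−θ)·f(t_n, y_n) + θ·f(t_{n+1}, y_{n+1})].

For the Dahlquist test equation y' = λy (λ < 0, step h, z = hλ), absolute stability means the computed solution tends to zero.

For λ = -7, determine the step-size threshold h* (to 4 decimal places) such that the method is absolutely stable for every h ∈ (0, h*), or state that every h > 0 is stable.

Test eqn y'=λy, z=hλ:
  y_{n+1} = y_n + z·[3/4·y_n + 1/4·y_{n+1}] ⇒ (1 − 1/4z)y_{n+1} = (1 + 3/4z)y_n
  ⇒ R(z) = (1 + 3/4z)/(1 − 1/4z).

Need |R(x)|<1, x<0.
x=-0.6: |R|=0.4783
R=−1: 1+3/4x = −1+1/4x ⇒ -1/2x=2 ⇒ x=2/(-1/2)=-4.0000
Confirm numerically:
  x=-3.223: |R|=0.78485 <1
  x=-3.184: |R|=0.77283 <1
  x=-2.559: |R|=0.56060 <1
  x=-1.681: |R|=0.18359 <1
  x=-4.540: |R|=1.12646 >1
  x=-4.367: |R|=1.08773 >1
Interval (-4.0000, 0).

(-4.0000,0); λ=-7 ⇒ h* = (4)/7 = 0.5714.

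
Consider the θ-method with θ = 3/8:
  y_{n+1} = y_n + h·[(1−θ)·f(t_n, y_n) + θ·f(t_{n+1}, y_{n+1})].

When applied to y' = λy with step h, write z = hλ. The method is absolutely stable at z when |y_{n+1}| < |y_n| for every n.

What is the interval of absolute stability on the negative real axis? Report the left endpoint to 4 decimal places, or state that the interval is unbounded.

With y'=λy (z=hλ):
  y_{n+1} = y_n + z·[5/8·y_n + 3/8·y_{n+1}] ⇒ (1 − 3/8z)y_{n+1} = (1 + 5/8z)y_n
  so R(z) = (1 + 5/8z)/(1 − 3/8z).

Find x<0 with |R(x)|<1.
x=-0.96: |R|=0.2941
R=−1: 1+5/8x = −1+3/8x ⇒ -1/4x=2 ⇒ x=2/(-1/4)=-8.0000
Confirm numerically:
  x=-7.373: |R|=0.95837 <1
  x=-5.707: |R|=0.81744 <1
  x=-5.141: |R|=0.75588 <1
  x=-3.578: |R|=0.52792 <1
  x=-8.380: |R|=1.02293 >1
  x=-8.278: |R|=1.01693 >1
  x=-8.120: |R|=1.00742 >1
Stable set (-8.0000, 0).

z∈(-8.0000,0).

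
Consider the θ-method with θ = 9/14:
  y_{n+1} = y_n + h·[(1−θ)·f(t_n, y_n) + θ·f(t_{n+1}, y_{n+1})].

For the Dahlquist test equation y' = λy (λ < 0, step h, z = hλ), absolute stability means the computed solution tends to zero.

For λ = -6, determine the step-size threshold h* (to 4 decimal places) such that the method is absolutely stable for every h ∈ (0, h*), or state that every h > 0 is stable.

(−∞, 0) — no finite endpoint. Any h>0 works for λ=-6.

On y'=λy, z=hλ:
  y_{n+1} = y_n + z·[5/14·y_n + 9/14·y_{n+1}] ⇒ (1 − 9/14z)y_{n+1} = (1 + 5/14z)y_n
  R(z) = (1 + 5/14z)/(1 − 9/14z).

Need |R(x)|<1, x<0.
x=-1.52: |R|=0.2312
x=-2: |R|=0.1250
x=-10: |R|=0.3462
x=-100: |R|=0.5317
θ=9/14≥1/2 ⇒ |1+5/14x|<|1−9/14x| ∀x<0 ⇒ stable on all of ℝ⁻.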